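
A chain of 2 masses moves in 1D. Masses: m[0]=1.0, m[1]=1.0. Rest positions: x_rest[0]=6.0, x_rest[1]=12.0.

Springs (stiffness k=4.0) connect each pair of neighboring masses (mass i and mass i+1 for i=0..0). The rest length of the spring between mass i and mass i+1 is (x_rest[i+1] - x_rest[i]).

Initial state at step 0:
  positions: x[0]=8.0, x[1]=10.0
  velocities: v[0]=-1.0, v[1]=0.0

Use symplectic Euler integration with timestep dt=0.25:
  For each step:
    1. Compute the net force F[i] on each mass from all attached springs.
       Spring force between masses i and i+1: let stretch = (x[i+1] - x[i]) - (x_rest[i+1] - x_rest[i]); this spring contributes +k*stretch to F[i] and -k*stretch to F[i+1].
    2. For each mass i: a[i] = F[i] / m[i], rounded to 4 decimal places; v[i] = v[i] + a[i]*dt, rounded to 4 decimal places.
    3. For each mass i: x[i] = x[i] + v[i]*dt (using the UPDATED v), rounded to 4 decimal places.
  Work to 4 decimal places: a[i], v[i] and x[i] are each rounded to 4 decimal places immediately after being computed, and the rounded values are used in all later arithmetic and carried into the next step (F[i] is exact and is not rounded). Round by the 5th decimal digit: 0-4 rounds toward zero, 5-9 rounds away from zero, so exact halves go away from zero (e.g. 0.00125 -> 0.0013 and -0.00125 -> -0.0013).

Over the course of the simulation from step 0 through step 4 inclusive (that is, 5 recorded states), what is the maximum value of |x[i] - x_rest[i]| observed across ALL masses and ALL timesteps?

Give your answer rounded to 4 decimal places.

Step 0: x=[8.0000 10.0000] v=[-1.0000 0.0000]
Step 1: x=[6.7500 11.0000] v=[-5.0000 4.0000]
Step 2: x=[5.0625 12.4375] v=[-6.7500 5.7500]
Step 3: x=[3.7188 13.5313] v=[-5.3750 4.3750]
Step 4: x=[3.3282 13.6719] v=[-1.5625 0.5625]
Max displacement = 2.6718

Answer: 2.6718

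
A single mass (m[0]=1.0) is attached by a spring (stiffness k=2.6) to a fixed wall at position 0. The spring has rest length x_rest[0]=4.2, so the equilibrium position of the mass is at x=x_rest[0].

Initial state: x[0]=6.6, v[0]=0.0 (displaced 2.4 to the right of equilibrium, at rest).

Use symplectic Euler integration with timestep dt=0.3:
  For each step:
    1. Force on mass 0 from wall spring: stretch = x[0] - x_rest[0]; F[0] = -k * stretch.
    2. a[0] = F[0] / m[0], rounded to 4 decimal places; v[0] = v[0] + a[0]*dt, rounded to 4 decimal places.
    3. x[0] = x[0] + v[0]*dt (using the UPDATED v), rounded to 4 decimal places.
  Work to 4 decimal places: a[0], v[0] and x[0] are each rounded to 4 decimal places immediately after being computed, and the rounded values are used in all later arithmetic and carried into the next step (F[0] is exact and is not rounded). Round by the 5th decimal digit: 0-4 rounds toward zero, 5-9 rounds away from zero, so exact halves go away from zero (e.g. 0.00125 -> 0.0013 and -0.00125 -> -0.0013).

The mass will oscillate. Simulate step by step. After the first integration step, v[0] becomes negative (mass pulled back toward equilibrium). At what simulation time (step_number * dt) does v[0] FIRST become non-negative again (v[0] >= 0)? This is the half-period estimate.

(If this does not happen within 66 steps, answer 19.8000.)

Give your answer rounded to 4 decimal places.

Step 0: x=[6.6000] v=[0.0000]
Step 1: x=[6.0384] v=[-1.8720]
Step 2: x=[5.0466] v=[-3.3059]
Step 3: x=[3.8567] v=[-3.9663]
Step 4: x=[2.7472] v=[-3.6985]
Step 5: x=[1.9776] v=[-2.5653]
Step 6: x=[1.7281] v=[-0.8318]
Step 7: x=[2.0570] v=[1.0963]
First v>=0 after going negative at step 7, time=2.1000

Answer: 2.1000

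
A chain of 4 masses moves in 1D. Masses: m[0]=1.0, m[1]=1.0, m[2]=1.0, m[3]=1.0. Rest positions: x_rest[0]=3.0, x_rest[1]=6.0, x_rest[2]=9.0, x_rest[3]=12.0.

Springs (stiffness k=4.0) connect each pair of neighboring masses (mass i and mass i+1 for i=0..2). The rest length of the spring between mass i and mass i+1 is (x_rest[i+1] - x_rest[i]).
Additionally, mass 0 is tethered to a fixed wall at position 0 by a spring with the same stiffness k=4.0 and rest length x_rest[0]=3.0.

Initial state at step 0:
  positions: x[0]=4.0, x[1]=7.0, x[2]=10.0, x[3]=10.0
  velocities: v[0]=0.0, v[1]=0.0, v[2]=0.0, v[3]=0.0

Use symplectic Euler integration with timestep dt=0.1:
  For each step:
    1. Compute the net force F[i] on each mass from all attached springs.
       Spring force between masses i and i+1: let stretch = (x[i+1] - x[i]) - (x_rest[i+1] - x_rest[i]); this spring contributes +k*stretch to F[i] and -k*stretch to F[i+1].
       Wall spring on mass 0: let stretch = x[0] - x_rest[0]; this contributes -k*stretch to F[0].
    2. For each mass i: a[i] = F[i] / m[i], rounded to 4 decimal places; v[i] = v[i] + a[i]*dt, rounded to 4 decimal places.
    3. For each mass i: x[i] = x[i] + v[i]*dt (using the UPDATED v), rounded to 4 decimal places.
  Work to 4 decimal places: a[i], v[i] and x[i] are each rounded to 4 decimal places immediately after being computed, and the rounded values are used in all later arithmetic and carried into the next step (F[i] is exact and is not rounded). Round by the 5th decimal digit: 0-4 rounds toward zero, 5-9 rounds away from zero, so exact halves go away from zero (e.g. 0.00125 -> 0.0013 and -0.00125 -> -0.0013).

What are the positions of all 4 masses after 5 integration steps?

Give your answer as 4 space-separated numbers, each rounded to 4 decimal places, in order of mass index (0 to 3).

Answer: 3.4985 6.8084 8.6559 11.4900

Derivation:
Step 0: x=[4.0000 7.0000 10.0000 10.0000] v=[0.0000 0.0000 0.0000 0.0000]
Step 1: x=[3.9600 7.0000 9.8800 10.1200] v=[-0.4000 0.0000 -1.2000 1.2000]
Step 2: x=[3.8832 6.9936 9.6544 10.3504] v=[-0.7680 -0.0640 -2.2560 2.3040]
Step 3: x=[3.7755 6.9692 9.3502 10.6730] v=[-1.0771 -0.2438 -3.0419 3.2256]
Step 4: x=[3.6445 6.9123 9.0037 11.0627] v=[-1.3098 -0.5689 -3.4652 3.8965]
Step 5: x=[3.4985 6.8084 8.6559 11.4900] v=[-1.4605 -1.0395 -3.4782 4.2729]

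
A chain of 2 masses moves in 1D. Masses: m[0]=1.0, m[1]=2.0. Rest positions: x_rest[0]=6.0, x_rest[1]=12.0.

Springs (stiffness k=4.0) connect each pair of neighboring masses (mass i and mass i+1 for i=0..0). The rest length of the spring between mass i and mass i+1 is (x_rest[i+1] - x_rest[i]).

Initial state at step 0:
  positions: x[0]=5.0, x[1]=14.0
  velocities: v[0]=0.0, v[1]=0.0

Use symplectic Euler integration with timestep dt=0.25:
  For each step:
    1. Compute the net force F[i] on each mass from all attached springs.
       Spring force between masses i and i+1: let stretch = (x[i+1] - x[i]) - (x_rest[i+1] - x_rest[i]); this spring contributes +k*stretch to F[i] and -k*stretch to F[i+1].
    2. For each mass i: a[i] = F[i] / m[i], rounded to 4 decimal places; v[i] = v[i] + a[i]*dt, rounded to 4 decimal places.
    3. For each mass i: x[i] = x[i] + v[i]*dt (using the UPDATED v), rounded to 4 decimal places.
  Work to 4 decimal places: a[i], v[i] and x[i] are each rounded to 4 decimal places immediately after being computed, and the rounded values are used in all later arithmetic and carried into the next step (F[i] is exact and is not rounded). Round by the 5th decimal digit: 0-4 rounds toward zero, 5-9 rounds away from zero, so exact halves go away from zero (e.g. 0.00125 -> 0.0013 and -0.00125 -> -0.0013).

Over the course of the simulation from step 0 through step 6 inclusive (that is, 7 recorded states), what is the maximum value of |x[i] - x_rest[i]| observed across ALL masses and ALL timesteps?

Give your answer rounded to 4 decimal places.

Answer: 3.0182

Derivation:
Step 0: x=[5.0000 14.0000] v=[0.0000 0.0000]
Step 1: x=[5.7500 13.6250] v=[3.0000 -1.5000]
Step 2: x=[6.9688 13.0156] v=[4.8750 -2.4375]
Step 3: x=[8.1993 12.4004] v=[4.9218 -2.4609]
Step 4: x=[8.9800 12.0100] v=[3.1229 -1.5615]
Step 5: x=[9.0182 11.9909] v=[0.1529 -0.0765]
Step 6: x=[8.2996 12.3502] v=[-2.8744 1.4372]
Max displacement = 3.0182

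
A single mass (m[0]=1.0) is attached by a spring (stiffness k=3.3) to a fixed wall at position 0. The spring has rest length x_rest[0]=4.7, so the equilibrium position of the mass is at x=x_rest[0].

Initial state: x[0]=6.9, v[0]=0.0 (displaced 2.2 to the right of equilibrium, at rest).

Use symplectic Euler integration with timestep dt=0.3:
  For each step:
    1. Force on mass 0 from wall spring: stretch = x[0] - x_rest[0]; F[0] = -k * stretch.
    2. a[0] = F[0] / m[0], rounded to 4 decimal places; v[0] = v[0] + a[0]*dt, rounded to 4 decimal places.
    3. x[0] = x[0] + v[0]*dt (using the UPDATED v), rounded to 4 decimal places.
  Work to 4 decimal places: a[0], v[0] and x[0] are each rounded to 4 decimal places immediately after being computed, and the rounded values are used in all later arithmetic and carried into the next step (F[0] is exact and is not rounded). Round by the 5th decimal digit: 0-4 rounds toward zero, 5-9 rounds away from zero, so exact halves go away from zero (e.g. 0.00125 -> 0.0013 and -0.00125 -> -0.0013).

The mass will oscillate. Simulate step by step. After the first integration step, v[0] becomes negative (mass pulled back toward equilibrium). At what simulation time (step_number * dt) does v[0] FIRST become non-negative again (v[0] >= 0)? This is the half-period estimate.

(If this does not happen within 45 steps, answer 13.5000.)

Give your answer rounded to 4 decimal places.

Answer: 1.8000

Derivation:
Step 0: x=[6.9000] v=[0.0000]
Step 1: x=[6.2466] v=[-2.1780]
Step 2: x=[5.1339] v=[-3.7091]
Step 3: x=[3.8923] v=[-4.1387]
Step 4: x=[2.8906] v=[-3.3391]
Step 5: x=[2.4263] v=[-1.5478]
Step 6: x=[2.6373] v=[0.7032]
First v>=0 after going negative at step 6, time=1.8000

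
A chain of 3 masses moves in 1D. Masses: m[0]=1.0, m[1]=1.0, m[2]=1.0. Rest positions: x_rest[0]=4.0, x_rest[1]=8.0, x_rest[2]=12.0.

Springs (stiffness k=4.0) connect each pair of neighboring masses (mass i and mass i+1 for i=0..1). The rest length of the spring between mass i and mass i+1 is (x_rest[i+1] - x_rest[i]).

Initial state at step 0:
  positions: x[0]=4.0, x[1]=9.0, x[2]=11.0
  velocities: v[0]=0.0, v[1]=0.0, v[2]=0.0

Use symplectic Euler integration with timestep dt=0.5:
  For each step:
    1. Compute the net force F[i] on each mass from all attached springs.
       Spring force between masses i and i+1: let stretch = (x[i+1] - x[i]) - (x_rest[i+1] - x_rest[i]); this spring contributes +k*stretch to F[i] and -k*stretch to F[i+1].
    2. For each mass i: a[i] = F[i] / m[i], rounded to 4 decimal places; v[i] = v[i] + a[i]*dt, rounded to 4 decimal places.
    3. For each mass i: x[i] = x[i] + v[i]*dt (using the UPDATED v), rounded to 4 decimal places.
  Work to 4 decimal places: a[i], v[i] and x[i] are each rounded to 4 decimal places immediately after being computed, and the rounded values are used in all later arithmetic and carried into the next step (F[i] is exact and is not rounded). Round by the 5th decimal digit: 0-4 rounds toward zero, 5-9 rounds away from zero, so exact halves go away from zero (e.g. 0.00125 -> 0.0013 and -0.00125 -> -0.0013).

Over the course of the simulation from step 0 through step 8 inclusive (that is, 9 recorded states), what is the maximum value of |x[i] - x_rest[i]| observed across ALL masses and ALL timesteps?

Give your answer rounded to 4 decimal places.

Answer: 2.0000

Derivation:
Step 0: x=[4.0000 9.0000 11.0000] v=[0.0000 0.0000 0.0000]
Step 1: x=[5.0000 6.0000 13.0000] v=[2.0000 -6.0000 4.0000]
Step 2: x=[3.0000 9.0000 12.0000] v=[-4.0000 6.0000 -2.0000]
Step 3: x=[3.0000 9.0000 12.0000] v=[0.0000 0.0000 0.0000]
Step 4: x=[5.0000 6.0000 13.0000] v=[4.0000 -6.0000 2.0000]
Step 5: x=[4.0000 9.0000 11.0000] v=[-2.0000 6.0000 -4.0000]
Step 6: x=[4.0000 9.0000 11.0000] v=[0.0000 0.0000 0.0000]
Step 7: x=[5.0000 6.0000 13.0000] v=[2.0000 -6.0000 4.0000]
Step 8: x=[3.0000 9.0000 12.0000] v=[-4.0000 6.0000 -2.0000]
Max displacement = 2.0000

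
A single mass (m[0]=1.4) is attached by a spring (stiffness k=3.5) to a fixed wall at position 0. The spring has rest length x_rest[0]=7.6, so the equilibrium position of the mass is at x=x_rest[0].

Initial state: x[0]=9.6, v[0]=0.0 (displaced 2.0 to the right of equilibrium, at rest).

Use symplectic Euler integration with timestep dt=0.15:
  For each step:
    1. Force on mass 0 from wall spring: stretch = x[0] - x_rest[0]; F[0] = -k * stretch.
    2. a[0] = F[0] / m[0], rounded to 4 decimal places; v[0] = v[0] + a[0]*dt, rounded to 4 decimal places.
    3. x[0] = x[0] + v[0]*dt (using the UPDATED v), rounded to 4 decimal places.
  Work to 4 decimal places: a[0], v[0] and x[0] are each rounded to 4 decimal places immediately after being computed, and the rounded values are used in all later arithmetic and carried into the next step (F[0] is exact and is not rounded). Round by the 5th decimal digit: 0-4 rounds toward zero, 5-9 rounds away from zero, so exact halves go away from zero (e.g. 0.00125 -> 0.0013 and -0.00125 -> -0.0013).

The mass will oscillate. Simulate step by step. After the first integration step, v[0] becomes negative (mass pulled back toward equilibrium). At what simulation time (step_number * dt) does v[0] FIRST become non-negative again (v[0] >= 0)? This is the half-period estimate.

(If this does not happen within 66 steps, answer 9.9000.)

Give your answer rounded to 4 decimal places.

Step 0: x=[9.6000] v=[0.0000]
Step 1: x=[9.4875] v=[-0.7500]
Step 2: x=[9.2688] v=[-1.4578]
Step 3: x=[8.9563] v=[-2.0836]
Step 4: x=[8.5675] v=[-2.5922]
Step 5: x=[8.1243] v=[-2.9550]
Step 6: x=[7.6516] v=[-3.1516]
Step 7: x=[7.1760] v=[-3.1710]
Step 8: x=[6.7242] v=[-3.0120]
Step 9: x=[6.3217] v=[-2.6836]
Step 10: x=[5.9911] v=[-2.2042]
Step 11: x=[5.7510] v=[-1.6009]
Step 12: x=[5.6149] v=[-0.9075]
Step 13: x=[5.5904] v=[-0.1631]
Step 14: x=[5.6790] v=[0.5905]
First v>=0 after going negative at step 14, time=2.1000

Answer: 2.1000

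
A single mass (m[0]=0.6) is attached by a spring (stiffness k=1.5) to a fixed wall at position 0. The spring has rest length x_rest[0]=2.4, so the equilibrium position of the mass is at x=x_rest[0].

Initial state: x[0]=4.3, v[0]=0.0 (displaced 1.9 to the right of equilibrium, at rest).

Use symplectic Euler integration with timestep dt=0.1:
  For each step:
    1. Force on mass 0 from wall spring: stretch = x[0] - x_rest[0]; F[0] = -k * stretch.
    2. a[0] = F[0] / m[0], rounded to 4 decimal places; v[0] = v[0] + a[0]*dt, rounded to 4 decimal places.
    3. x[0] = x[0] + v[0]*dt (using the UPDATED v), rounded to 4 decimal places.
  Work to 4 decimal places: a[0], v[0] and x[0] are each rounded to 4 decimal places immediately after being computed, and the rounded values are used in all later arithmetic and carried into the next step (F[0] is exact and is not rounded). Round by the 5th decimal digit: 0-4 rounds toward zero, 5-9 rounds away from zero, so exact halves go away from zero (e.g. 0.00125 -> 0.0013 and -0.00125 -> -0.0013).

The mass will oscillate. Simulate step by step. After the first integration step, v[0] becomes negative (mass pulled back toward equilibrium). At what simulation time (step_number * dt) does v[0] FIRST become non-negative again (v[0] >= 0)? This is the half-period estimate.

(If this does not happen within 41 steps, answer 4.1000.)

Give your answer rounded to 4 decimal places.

Answer: 2.0000

Derivation:
Step 0: x=[4.3000] v=[0.0000]
Step 1: x=[4.2525] v=[-0.4750]
Step 2: x=[4.1587] v=[-0.9381]
Step 3: x=[4.0209] v=[-1.3778]
Step 4: x=[3.8426] v=[-1.7830]
Step 5: x=[3.6282] v=[-2.1437]
Step 6: x=[3.3831] v=[-2.4508]
Step 7: x=[3.1134] v=[-2.6966]
Step 8: x=[2.8259] v=[-2.8750]
Step 9: x=[2.5278] v=[-2.9815]
Step 10: x=[2.2265] v=[-3.0135]
Step 11: x=[1.9295] v=[-2.9701]
Step 12: x=[1.6443] v=[-2.8525]
Step 13: x=[1.3779] v=[-2.6636]
Step 14: x=[1.1371] v=[-2.4081]
Step 15: x=[0.9279] v=[-2.0924]
Step 16: x=[0.7555] v=[-1.7244]
Step 17: x=[0.6242] v=[-1.3133]
Step 18: x=[0.5373] v=[-0.8694]
Step 19: x=[0.4969] v=[-0.4037]
Step 20: x=[0.5041] v=[0.0721]
First v>=0 after going negative at step 20, time=2.0000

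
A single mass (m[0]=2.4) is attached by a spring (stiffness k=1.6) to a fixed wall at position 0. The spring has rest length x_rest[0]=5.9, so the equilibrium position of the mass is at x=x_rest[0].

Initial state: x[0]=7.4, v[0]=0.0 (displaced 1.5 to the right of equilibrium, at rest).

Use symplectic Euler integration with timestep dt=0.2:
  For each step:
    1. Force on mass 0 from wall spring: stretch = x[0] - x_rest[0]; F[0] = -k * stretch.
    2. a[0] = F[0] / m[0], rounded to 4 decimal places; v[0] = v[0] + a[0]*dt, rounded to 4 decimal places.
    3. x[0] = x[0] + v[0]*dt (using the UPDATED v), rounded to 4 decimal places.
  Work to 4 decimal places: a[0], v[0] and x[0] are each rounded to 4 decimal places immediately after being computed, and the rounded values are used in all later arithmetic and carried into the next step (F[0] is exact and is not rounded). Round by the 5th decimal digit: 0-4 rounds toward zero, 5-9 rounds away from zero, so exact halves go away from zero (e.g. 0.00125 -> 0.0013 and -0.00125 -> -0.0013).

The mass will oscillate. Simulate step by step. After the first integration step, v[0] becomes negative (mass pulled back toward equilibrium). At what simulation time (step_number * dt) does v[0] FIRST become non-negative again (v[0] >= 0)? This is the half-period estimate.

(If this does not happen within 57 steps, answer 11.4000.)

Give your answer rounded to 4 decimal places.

Step 0: x=[7.4000] v=[0.0000]
Step 1: x=[7.3600] v=[-0.2000]
Step 2: x=[7.2811] v=[-0.3947]
Step 3: x=[7.1653] v=[-0.5788]
Step 4: x=[7.0158] v=[-0.7475]
Step 5: x=[6.8365] v=[-0.8963]
Step 6: x=[6.6323] v=[-1.0212]
Step 7: x=[6.4085] v=[-1.1188]
Step 8: x=[6.1712] v=[-1.1866]
Step 9: x=[5.9266] v=[-1.2228]
Step 10: x=[5.6813] v=[-1.2263]
Step 11: x=[5.4419] v=[-1.1971]
Step 12: x=[5.2147] v=[-1.1360]
Step 13: x=[5.0058] v=[-1.0446]
Step 14: x=[4.8207] v=[-0.9254]
Step 15: x=[4.6644] v=[-0.7815]
Step 16: x=[4.5410] v=[-0.6168]
Step 17: x=[4.4539] v=[-0.4356]
Step 18: x=[4.4053] v=[-0.2428]
Step 19: x=[4.3966] v=[-0.0435]
Step 20: x=[4.4280] v=[0.1570]
First v>=0 after going negative at step 20, time=4.0000

Answer: 4.0000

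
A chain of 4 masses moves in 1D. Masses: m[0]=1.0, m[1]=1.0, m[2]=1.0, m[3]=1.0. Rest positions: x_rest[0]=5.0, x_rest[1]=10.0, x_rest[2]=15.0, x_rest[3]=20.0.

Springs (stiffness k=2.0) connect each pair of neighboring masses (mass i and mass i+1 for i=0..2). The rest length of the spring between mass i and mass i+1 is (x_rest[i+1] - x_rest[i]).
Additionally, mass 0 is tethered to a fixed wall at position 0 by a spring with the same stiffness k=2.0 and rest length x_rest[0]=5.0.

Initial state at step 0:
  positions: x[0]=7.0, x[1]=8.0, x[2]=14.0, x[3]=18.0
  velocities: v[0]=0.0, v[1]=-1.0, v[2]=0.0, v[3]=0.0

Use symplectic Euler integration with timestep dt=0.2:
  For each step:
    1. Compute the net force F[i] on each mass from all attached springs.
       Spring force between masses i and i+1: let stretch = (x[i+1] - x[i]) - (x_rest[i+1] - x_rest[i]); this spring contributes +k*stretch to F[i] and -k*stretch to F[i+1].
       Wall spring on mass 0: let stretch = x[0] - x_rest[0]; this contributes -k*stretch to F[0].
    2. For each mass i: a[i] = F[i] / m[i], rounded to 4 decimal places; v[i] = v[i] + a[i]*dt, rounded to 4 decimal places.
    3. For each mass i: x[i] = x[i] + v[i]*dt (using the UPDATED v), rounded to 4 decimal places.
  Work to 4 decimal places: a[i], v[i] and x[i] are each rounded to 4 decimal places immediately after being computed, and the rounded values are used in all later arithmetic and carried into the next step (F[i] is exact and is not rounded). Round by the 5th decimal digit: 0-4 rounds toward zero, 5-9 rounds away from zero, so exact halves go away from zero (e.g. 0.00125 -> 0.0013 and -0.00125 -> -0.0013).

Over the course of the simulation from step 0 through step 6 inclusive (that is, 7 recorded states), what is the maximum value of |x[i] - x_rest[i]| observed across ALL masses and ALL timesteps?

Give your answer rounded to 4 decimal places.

Answer: 2.7330

Derivation:
Step 0: x=[7.0000 8.0000 14.0000 18.0000] v=[0.0000 -1.0000 0.0000 0.0000]
Step 1: x=[6.5200 8.2000 13.8400 18.0800] v=[-2.4000 1.0000 -0.8000 0.4000]
Step 2: x=[5.6528 8.7168 13.5680 18.2208] v=[-4.3360 2.5840 -1.3600 0.7040]
Step 3: x=[4.5785 9.3766 13.2801 18.3894] v=[-5.3715 3.2989 -1.4394 0.8429]
Step 4: x=[3.5218 9.9648 13.0887 18.5492] v=[-5.2837 2.9411 -0.9571 0.7992]
Step 5: x=[2.6988 10.2875 13.0842 18.6722] v=[-4.1152 1.6135 -0.0225 0.6150]
Step 6: x=[2.2670 10.2268 13.3030 18.7482] v=[-2.1592 -0.3033 1.0940 0.3798]
Max displacement = 2.7330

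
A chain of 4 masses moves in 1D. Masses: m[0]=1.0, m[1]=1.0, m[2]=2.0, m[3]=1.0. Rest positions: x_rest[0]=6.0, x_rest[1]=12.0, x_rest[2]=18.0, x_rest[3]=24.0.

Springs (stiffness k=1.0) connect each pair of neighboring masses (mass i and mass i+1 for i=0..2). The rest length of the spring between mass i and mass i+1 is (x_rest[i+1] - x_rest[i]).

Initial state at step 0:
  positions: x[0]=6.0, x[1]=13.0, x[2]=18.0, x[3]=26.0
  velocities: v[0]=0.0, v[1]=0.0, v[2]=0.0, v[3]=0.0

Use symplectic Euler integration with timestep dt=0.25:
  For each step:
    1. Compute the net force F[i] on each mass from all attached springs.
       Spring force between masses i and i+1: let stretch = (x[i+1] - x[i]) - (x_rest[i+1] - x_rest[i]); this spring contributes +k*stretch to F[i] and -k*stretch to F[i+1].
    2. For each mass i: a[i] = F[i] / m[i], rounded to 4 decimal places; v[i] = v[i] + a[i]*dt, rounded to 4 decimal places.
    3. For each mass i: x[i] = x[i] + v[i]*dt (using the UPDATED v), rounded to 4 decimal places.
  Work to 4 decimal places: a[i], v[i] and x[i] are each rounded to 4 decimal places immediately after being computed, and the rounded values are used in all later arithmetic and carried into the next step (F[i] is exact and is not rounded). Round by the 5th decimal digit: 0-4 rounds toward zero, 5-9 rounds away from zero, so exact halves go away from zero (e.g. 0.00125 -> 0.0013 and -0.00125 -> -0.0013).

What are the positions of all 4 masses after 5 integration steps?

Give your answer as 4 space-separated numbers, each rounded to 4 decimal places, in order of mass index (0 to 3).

Answer: 6.5885 11.8881 18.9830 24.5578

Derivation:
Step 0: x=[6.0000 13.0000 18.0000 26.0000] v=[0.0000 0.0000 0.0000 0.0000]
Step 1: x=[6.0625 12.8750 18.0938 25.8750] v=[0.2500 -0.5000 0.3750 -0.5000]
Step 2: x=[6.1758 12.6504 18.2676 25.6387] v=[0.4531 -0.8984 0.6953 -0.9453]
Step 3: x=[6.3188 12.3722 18.4963 25.3167] v=[0.5718 -1.1128 0.9146 -1.2881]
Step 4: x=[6.4651 12.0984 18.7467 24.9434] v=[0.5852 -1.0951 1.0017 -1.4932]
Step 5: x=[6.5885 11.8881 18.9830 24.5578] v=[0.4935 -0.8414 0.9453 -1.5424]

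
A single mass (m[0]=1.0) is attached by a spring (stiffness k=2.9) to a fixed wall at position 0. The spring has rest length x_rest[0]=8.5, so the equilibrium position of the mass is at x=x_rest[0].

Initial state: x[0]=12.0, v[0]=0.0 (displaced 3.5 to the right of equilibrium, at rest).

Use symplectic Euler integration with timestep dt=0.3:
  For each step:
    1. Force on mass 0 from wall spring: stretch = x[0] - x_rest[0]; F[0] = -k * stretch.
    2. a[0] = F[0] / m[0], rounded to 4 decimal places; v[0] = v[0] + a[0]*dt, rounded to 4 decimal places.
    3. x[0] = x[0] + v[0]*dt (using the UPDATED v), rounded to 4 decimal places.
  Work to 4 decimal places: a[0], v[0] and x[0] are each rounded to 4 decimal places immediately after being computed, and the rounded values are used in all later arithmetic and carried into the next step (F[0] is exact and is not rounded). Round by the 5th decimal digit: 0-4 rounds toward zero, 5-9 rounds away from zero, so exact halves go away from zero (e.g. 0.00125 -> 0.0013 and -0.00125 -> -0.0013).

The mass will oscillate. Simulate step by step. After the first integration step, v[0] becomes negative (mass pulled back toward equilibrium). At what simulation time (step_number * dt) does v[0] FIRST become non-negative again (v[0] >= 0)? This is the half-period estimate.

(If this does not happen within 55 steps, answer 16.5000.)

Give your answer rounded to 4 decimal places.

Answer: 2.1000

Derivation:
Step 0: x=[12.0000] v=[0.0000]
Step 1: x=[11.0865] v=[-3.0450]
Step 2: x=[9.4979] v=[-5.2953]
Step 3: x=[7.6489] v=[-6.1635]
Step 4: x=[6.0220] v=[-5.4230]
Step 5: x=[5.0419] v=[-3.2671]
Step 6: x=[4.9643] v=[-0.2586]
Step 7: x=[5.8096] v=[2.8175]
First v>=0 after going negative at step 7, time=2.1000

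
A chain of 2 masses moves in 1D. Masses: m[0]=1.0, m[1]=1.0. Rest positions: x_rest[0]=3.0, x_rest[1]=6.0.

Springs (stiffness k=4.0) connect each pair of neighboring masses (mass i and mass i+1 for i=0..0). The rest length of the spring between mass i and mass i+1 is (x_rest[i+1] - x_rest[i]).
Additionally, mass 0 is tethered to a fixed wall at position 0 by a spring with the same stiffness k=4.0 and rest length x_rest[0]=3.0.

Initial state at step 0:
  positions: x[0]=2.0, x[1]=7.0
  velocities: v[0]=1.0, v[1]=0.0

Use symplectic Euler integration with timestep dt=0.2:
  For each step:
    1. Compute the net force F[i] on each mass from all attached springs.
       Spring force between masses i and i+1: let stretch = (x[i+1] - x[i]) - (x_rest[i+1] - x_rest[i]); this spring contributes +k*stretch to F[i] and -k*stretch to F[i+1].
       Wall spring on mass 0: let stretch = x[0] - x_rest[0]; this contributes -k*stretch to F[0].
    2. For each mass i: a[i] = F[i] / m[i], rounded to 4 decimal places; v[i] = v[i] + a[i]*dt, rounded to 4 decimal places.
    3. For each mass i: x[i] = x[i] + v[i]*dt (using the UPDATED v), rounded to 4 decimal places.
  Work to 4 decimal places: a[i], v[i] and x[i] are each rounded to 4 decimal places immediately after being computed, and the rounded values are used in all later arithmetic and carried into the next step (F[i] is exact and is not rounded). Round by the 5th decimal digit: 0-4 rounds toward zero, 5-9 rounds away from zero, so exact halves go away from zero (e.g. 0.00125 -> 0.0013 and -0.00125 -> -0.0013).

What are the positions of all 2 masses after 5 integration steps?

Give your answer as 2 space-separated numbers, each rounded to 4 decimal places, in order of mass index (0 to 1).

Answer: 4.3080 5.7474

Derivation:
Step 0: x=[2.0000 7.0000] v=[1.0000 0.0000]
Step 1: x=[2.6800 6.6800] v=[3.4000 -1.6000]
Step 2: x=[3.5712 6.2000] v=[4.4560 -2.4000]
Step 3: x=[4.3116 5.7794] v=[3.7021 -2.1030]
Step 4: x=[4.5970 5.6040] v=[1.4271 -0.8772]
Step 5: x=[4.3080 5.7474] v=[-1.4449 0.7172]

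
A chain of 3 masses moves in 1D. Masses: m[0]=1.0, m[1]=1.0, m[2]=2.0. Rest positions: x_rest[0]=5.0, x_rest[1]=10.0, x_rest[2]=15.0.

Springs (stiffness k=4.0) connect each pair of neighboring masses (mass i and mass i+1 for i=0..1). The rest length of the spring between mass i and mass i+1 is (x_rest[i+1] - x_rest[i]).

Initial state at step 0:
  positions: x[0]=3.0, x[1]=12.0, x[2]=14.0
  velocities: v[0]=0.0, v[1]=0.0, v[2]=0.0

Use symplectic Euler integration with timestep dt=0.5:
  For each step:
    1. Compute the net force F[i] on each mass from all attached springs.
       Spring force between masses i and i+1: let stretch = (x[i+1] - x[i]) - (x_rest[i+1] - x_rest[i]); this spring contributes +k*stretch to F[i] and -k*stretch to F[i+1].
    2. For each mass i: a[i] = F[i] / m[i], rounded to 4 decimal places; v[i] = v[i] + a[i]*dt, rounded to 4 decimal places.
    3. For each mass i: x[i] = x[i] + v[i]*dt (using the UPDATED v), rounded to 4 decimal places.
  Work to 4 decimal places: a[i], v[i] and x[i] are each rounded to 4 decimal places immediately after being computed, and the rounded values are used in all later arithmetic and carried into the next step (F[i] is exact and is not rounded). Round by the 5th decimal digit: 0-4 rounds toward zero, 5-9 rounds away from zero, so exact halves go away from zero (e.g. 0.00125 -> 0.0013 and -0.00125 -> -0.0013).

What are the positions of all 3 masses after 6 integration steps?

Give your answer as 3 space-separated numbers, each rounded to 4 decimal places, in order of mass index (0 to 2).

Answer: 1.9375 13.9063 13.5782

Derivation:
Step 0: x=[3.0000 12.0000 14.0000] v=[0.0000 0.0000 0.0000]
Step 1: x=[7.0000 5.0000 15.5000] v=[8.0000 -14.0000 3.0000]
Step 2: x=[4.0000 10.5000 14.2500] v=[-6.0000 11.0000 -2.5000]
Step 3: x=[2.5000 13.2500 13.6250] v=[-3.0000 5.5000 -1.2500]
Step 4: x=[6.7500 5.6250 15.3125] v=[8.5000 -15.2500 3.3750]
Step 5: x=[4.8750 8.8125 14.6563] v=[-3.7500 6.3750 -1.3125]
Step 6: x=[1.9375 13.9063 13.5782] v=[-5.8750 10.1876 -2.1563]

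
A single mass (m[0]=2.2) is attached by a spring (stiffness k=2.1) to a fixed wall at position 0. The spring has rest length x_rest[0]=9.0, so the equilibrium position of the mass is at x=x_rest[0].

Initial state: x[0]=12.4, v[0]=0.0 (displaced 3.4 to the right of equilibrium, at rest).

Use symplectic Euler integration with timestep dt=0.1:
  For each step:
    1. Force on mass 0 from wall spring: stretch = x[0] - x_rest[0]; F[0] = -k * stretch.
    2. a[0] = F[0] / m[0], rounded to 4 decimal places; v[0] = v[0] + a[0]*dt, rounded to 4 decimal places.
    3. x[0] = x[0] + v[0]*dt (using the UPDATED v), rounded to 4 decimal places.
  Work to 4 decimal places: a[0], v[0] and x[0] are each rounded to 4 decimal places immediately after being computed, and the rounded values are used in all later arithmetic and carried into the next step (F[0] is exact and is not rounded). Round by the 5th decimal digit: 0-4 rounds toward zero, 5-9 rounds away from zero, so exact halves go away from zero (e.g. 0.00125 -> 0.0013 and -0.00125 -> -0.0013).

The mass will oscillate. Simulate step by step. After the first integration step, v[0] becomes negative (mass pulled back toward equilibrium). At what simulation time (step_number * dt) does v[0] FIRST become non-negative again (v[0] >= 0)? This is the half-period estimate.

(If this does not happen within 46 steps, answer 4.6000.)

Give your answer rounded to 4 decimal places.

Step 0: x=[12.4000] v=[0.0000]
Step 1: x=[12.3675] v=[-0.3246]
Step 2: x=[12.3029] v=[-0.6460]
Step 3: x=[12.2068] v=[-0.9613]
Step 4: x=[12.0801] v=[-1.2674]
Step 5: x=[11.9240] v=[-1.5614]
Step 6: x=[11.7400] v=[-1.8405]
Step 7: x=[11.5298] v=[-2.1021]
Step 8: x=[11.2954] v=[-2.3436]
Step 9: x=[11.0391] v=[-2.5627]
Step 10: x=[10.7634] v=[-2.7573]
Step 11: x=[10.4708] v=[-2.9256]
Step 12: x=[10.1642] v=[-3.0660]
Step 13: x=[9.8465] v=[-3.1771]
Step 14: x=[9.5207] v=[-3.2579]
Step 15: x=[9.1899] v=[-3.3076]
Step 16: x=[8.8573] v=[-3.3257]
Step 17: x=[8.5261] v=[-3.3121]
Step 18: x=[8.1994] v=[-3.2669]
Step 19: x=[7.8804] v=[-3.1905]
Step 20: x=[7.5720] v=[-3.0836]
Step 21: x=[7.2773] v=[-2.9473]
Step 22: x=[6.9990] v=[-2.7829]
Step 23: x=[6.7398] v=[-2.5919]
Step 24: x=[6.5022] v=[-2.3762]
Step 25: x=[6.2884] v=[-2.1378]
Step 26: x=[6.1005] v=[-1.8790]
Step 27: x=[5.9403] v=[-1.6022]
Step 28: x=[5.8093] v=[-1.3101]
Step 29: x=[5.7088] v=[-1.0055]
Step 30: x=[5.6397] v=[-0.6913]
Step 31: x=[5.6027] v=[-0.3705]
Step 32: x=[5.5981] v=[-0.0462]
Step 33: x=[5.6260] v=[0.2785]
First v>=0 after going negative at step 33, time=3.3000

Answer: 3.3000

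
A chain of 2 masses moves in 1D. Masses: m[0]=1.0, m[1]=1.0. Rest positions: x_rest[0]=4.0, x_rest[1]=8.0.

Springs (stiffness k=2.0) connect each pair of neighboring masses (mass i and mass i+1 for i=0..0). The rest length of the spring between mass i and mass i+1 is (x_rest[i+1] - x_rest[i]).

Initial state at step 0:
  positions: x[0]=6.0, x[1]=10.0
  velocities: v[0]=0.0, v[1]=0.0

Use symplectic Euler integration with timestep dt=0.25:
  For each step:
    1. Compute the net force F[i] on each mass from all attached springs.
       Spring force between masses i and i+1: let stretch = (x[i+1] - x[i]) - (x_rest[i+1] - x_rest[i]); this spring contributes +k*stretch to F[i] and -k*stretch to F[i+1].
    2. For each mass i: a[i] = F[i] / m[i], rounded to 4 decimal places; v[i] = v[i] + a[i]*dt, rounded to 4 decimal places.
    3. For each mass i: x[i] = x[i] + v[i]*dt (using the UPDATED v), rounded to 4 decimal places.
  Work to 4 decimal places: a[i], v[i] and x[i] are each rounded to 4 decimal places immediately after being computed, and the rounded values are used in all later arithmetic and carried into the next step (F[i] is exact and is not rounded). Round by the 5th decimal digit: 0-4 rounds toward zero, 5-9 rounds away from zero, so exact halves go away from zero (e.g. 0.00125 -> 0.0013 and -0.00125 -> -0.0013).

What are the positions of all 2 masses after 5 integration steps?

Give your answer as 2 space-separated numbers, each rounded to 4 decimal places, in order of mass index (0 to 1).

Answer: 6.0000 10.0000

Derivation:
Step 0: x=[6.0000 10.0000] v=[0.0000 0.0000]
Step 1: x=[6.0000 10.0000] v=[0.0000 0.0000]
Step 2: x=[6.0000 10.0000] v=[0.0000 0.0000]
Step 3: x=[6.0000 10.0000] v=[0.0000 0.0000]
Step 4: x=[6.0000 10.0000] v=[0.0000 0.0000]
Step 5: x=[6.0000 10.0000] v=[0.0000 0.0000]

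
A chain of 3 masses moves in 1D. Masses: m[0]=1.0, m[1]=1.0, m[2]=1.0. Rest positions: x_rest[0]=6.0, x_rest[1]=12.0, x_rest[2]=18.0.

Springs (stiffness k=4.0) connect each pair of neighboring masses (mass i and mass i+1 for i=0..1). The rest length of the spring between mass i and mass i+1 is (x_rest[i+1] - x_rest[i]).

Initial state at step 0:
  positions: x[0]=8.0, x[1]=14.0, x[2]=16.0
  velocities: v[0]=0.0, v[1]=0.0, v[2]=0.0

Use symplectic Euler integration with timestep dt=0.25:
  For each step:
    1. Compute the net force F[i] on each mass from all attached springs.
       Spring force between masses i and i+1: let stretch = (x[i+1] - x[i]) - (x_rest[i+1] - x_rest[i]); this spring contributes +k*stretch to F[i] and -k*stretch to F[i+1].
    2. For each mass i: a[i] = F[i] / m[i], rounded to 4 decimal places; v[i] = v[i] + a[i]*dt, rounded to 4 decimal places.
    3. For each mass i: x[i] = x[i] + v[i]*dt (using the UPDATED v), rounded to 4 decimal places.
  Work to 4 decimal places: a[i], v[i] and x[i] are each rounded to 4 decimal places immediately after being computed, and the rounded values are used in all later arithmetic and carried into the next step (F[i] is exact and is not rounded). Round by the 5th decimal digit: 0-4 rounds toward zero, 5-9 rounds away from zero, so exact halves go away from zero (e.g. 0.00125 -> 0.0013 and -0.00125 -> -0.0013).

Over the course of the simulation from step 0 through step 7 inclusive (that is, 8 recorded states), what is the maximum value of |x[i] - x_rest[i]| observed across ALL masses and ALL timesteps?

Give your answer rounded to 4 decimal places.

Answer: 2.4688

Derivation:
Step 0: x=[8.0000 14.0000 16.0000] v=[0.0000 0.0000 0.0000]
Step 1: x=[8.0000 13.0000 17.0000] v=[0.0000 -4.0000 4.0000]
Step 2: x=[7.7500 11.7500 18.5000] v=[-1.0000 -5.0000 6.0000]
Step 3: x=[7.0000 11.1875 19.8125] v=[-3.0000 -2.2500 5.2500]
Step 4: x=[5.7969 11.7344 20.4688] v=[-4.8125 2.1875 2.6250]
Step 5: x=[4.5782 12.9805 20.4415] v=[-4.8750 4.9844 -0.1094]
Step 6: x=[3.9600 13.9913 20.0489] v=[-2.4727 4.0431 -1.5704]
Step 7: x=[4.3497 14.0087 19.6419] v=[1.5586 0.0694 -1.6280]
Max displacement = 2.4688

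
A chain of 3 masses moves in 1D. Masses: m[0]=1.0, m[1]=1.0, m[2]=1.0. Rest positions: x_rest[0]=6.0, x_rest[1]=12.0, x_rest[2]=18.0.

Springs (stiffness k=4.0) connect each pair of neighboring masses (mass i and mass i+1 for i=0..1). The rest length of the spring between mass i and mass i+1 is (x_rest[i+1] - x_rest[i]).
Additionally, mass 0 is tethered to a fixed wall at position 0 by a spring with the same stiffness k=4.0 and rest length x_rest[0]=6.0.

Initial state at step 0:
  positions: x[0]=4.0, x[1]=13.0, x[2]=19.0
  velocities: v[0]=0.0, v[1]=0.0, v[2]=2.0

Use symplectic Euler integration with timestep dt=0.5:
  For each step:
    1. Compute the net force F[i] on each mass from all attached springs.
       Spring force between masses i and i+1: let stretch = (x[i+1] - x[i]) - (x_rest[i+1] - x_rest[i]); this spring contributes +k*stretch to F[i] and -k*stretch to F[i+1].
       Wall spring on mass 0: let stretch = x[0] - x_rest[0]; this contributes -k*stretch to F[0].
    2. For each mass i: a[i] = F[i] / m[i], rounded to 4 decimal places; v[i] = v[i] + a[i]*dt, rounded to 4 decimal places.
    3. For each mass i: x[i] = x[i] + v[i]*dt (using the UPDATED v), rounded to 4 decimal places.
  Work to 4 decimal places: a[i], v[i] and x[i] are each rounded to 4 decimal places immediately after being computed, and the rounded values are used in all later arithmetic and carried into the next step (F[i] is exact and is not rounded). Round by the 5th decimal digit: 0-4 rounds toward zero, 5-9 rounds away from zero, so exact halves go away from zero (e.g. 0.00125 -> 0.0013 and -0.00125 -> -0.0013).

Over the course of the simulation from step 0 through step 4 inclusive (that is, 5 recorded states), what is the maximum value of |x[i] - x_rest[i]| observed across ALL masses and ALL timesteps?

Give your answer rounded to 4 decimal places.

Answer: 4.0000

Derivation:
Step 0: x=[4.0000 13.0000 19.0000] v=[0.0000 0.0000 2.0000]
Step 1: x=[9.0000 10.0000 20.0000] v=[10.0000 -6.0000 2.0000]
Step 2: x=[6.0000 16.0000 17.0000] v=[-6.0000 12.0000 -6.0000]
Step 3: x=[7.0000 13.0000 19.0000] v=[2.0000 -6.0000 4.0000]
Step 4: x=[7.0000 10.0000 21.0000] v=[0.0000 -6.0000 4.0000]
Max displacement = 4.0000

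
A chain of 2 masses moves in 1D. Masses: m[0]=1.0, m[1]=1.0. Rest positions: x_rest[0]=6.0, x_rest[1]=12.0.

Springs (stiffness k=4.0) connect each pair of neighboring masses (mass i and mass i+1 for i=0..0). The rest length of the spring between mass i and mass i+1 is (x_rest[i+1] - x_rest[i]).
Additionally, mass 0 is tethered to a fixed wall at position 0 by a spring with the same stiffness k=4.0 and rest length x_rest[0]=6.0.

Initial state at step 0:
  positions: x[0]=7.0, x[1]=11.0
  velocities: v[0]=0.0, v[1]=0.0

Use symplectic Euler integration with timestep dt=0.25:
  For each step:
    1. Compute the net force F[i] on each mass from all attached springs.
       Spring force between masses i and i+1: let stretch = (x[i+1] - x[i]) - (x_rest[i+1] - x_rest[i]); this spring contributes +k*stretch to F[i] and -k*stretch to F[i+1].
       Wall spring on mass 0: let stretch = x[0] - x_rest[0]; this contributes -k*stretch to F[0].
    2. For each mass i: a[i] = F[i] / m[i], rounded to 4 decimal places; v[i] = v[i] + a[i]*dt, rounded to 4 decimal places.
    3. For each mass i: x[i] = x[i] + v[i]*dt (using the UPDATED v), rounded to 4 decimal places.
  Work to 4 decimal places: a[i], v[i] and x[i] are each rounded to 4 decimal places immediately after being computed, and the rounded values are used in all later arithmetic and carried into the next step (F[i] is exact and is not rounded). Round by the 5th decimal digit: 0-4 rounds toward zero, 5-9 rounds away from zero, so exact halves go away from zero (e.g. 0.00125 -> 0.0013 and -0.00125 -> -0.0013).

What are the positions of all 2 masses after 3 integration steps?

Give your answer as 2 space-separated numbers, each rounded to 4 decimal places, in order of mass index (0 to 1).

Answer: 4.6719 12.6406

Derivation:
Step 0: x=[7.0000 11.0000] v=[0.0000 0.0000]
Step 1: x=[6.2500 11.5000] v=[-3.0000 2.0000]
Step 2: x=[5.2500 12.1875] v=[-4.0000 2.7500]
Step 3: x=[4.6719 12.6406] v=[-2.3125 1.8125]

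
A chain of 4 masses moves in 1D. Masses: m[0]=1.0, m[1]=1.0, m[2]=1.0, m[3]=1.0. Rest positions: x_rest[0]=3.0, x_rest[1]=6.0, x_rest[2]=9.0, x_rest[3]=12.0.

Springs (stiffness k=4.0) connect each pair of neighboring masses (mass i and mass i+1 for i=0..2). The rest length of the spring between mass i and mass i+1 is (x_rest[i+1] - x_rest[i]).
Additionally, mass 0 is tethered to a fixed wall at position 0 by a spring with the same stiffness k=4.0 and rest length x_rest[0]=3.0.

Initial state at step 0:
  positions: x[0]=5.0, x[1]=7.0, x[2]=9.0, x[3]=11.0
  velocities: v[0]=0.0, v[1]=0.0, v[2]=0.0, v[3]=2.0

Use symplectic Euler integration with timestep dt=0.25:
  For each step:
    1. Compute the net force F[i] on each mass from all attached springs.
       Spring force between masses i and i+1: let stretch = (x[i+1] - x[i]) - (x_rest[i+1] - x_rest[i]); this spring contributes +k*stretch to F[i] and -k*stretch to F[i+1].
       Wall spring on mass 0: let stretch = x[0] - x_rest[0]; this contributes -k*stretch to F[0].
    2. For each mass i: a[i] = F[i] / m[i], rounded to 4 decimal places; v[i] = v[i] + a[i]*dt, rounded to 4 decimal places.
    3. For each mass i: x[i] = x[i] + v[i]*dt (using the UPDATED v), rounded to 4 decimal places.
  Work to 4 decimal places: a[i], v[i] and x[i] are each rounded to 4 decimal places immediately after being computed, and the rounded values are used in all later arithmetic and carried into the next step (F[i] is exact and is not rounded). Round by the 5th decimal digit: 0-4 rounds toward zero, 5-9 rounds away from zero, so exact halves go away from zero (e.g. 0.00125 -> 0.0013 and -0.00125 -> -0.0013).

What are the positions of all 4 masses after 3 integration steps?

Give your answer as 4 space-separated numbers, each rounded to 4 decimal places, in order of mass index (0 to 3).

Step 0: x=[5.0000 7.0000 9.0000 11.0000] v=[0.0000 0.0000 0.0000 2.0000]
Step 1: x=[4.2500 7.0000 9.0000 11.7500] v=[-3.0000 0.0000 0.0000 3.0000]
Step 2: x=[3.1250 6.8125 9.1875 12.5625] v=[-4.5000 -0.7500 0.7500 3.2500]
Step 3: x=[2.1406 6.2969 9.6250 13.2813] v=[-3.9375 -2.0625 1.7500 2.8750]

Answer: 2.1406 6.2969 9.6250 13.2813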